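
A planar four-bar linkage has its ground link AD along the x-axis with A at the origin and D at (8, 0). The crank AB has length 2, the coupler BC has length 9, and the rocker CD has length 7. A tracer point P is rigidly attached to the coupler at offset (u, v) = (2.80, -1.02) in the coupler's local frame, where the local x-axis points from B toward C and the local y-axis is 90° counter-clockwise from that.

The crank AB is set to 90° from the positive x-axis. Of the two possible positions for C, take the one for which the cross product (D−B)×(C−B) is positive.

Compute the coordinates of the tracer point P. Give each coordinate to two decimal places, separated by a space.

2.90 2.70

A=(0,0), D=(8.00,0)
B = A + 2.00·(cos90°, sin90°) = (0.0000, 2.0000)
|BD| = 8.2462
circle(B,9.00) ∩ circle(D,7.00): a=6.0634, h=6.6510
  candidates: C₊=(7.4954,6.9818) cross=54.845; C₋=(4.2693,-5.9230) cross=-54.845
  mode + wants cross > 0 → take C=(7.4954,6.9818) (cross=54.845)
ex = (C−B)/|BC| = (0.8328,0.5535); ey = (-0.5535,0.8328)
P = B + 2.80·ex + -1.02·ey = (2.8965,2.7004)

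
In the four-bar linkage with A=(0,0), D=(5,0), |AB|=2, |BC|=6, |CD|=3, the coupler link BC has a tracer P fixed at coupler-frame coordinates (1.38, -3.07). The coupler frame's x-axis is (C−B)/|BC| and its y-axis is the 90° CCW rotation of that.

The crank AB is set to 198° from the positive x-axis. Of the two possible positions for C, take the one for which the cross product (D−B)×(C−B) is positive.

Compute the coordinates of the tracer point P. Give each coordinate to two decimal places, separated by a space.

0.85 -2.55

A=(0,0), D=(5.00,0)
B = A + 2.00·(cos198°, sin198°) = (-1.9021, -0.6180)
|BD| = 6.9297
circle(B,6.00) ∩ circle(D,3.00): a=5.4130, h=2.5883
  candidates: C₊=(3.2585,2.4428) cross=17.937; C₋=(3.7202,-2.7133) cross=-17.937
  mode + wants cross > 0 → take C=(3.2585,2.4428) (cross=17.937)
ex = (C−B)/|BC| = (0.8601,0.5101); ey = (-0.5101,0.8601)
P = B + 1.38·ex + -3.07·ey = (0.8509,-2.5545)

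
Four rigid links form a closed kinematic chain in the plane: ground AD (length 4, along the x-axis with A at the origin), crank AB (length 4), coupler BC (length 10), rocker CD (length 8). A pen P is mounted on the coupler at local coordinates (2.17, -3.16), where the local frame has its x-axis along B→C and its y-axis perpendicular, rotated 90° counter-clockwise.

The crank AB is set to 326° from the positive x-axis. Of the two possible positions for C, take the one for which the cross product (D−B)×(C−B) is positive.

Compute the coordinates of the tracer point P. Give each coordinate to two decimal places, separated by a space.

6.02 0.48

A=(0,0), D=(4.00,0)
B = A + 4.00·(cos326°, sin326°) = (3.3162, -2.2368)
|BD| = 2.3390
circle(B,10.00) ∩ circle(D,8.00): a=8.8652, h=4.6270
  candidates: C₊=(1.4833,7.5938) cross=10.822; C₋=(10.3329,4.8882) cross=-10.822
  mode + wants cross > 0 → take C=(1.4833,7.5938) (cross=10.822)
ex = (C−B)/|BC| = (-0.1833,0.9831); ey = (-0.9831,-0.1833)
P = B + 2.17·ex + -3.16·ey = (6.0249,0.4757)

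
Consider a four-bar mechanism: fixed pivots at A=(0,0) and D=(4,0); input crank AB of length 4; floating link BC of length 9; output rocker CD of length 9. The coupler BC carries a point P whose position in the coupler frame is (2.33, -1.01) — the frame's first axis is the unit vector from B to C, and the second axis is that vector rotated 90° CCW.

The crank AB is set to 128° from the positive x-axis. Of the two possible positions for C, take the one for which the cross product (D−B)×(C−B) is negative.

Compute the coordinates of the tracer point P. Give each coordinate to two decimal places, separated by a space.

-3.57 0.87

A=(0,0), D=(4.00,0)
B = A + 4.00·(cos128°, sin128°) = (-2.4626, 3.1520)
|BD| = 7.1904
circle(B,9.00) ∩ circle(D,9.00): a=3.5952, h=8.2507
  candidates: C₊=(4.3856,8.9917) cross=59.326; C₋=(-2.8482,-5.8397) cross=-59.326
  mode - wants cross < 0 → take C=(-2.8482,-5.8397) (cross=-59.326)
ex = (C−B)/|BC| = (-0.0428,-0.9991); ey = (0.9991,-0.0428)
P = B + 2.33·ex + -1.01·ey = (-3.5715,0.8675)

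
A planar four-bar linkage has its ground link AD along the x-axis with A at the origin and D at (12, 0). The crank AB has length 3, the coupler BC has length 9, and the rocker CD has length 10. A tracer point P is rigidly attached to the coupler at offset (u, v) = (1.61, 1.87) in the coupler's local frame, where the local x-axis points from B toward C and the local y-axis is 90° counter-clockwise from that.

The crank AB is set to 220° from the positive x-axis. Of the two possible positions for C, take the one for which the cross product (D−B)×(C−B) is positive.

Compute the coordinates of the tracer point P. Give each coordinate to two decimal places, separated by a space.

A=(0,0), D=(12.00,0)
B = A + 3.00·(cos220°, sin220°) = (-2.2981, -1.9284)
|BD| = 14.4276
circle(B,9.00) ∩ circle(D,10.00): a=6.5553, h=6.1667
  candidates: C₊=(3.3742,5.0591) cross=88.970; C₋=(5.0226,-7.1635) cross=-88.970
  mode + wants cross > 0 → take C=(3.3742,5.0591) (cross=88.970)
ex = (C−B)/|BC| = (0.6303,0.7764); ey = (-0.7764,0.6303)
P = B + 1.61·ex + 1.87·ey = (-2.7353,0.5002)

-2.74 0.50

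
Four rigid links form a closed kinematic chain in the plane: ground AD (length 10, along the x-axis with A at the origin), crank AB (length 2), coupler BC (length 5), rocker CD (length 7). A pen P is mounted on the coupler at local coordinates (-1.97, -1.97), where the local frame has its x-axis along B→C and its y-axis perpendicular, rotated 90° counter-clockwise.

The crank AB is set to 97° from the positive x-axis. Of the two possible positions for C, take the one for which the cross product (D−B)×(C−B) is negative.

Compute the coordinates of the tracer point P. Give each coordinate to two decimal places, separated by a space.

A=(0,0), D=(10.00,0)
B = A + 2.00·(cos97°, sin97°) = (-0.2437, 1.9851)
|BD| = 10.4343
circle(B,5.00) ∩ circle(D,7.00): a=4.0671, h=2.9084
  candidates: C₊=(4.3024,4.0666) cross=30.347; C₋=(3.1958,-1.6439) cross=-30.347
  mode - wants cross < 0 → take C=(3.1958,-1.6439) (cross=-30.347)
ex = (C−B)/|BC| = (0.6879,-0.7258); ey = (0.7258,0.6879)
P = B + -1.97·ex + -1.97·ey = (-3.0287,2.0598)

-3.03 2.06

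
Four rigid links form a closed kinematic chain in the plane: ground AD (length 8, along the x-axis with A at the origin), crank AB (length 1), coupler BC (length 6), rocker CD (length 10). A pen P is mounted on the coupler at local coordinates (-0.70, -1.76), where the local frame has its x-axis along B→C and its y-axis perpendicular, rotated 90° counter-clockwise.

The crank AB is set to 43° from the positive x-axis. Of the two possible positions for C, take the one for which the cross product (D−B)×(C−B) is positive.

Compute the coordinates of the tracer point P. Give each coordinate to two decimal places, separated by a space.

2.51 0.03

A=(0,0), D=(8.00,0)
B = A + 1.00·(cos43°, sin43°) = (0.7314, 0.6820)
|BD| = 7.3006
circle(B,6.00) ∩ circle(D,10.00): a=-0.7329, h=5.9551
  candidates: C₊=(0.5579,6.6795) cross=43.475; C₋=(-0.5547,-5.1786) cross=-43.475
  mode + wants cross > 0 → take C=(0.5579,6.6795) (cross=43.475)
ex = (C−B)/|BC| = (-0.0289,0.9996); ey = (-0.9996,-0.0289)
P = B + -0.70·ex + -1.76·ey = (2.5109,0.0332)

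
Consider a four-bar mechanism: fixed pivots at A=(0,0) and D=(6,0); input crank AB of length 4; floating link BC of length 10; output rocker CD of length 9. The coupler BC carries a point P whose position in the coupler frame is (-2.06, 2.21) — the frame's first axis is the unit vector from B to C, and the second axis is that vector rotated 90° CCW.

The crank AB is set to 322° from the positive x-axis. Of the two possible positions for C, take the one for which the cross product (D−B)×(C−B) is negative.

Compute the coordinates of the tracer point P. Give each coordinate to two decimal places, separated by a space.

A=(0,0), D=(6.00,0)
B = A + 4.00·(cos322°, sin322°) = (3.1520, -2.4626)
|BD| = 3.7650
circle(B,10.00) ∩ circle(D,9.00): a=4.4057, h=8.9772
  candidates: C₊=(0.6128,7.2096) cross=33.799; C₋=(12.3565,-6.3715) cross=-33.799
  mode - wants cross < 0 → take C=(12.3565,-6.3715) (cross=-33.799)
ex = (C−B)/|BC| = (0.9204,-0.3909); ey = (0.3909,0.9204)
P = B + -2.06·ex + 2.21·ey = (2.1198,0.3767)

2.12 0.38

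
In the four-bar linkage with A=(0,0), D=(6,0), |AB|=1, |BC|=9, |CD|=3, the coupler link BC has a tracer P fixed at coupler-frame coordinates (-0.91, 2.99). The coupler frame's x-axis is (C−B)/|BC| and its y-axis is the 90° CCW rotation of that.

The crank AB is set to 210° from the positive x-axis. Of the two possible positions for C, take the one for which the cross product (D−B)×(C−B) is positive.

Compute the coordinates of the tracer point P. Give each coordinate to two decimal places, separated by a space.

-2.73 2.01

A=(0,0), D=(6.00,0)
B = A + 1.00·(cos210°, sin210°) = (-0.8660, -0.5000)
|BD| = 6.8842
circle(B,9.00) ∩ circle(D,3.00): a=8.6715, h=2.4095
  candidates: C₊=(7.6075,2.5329) cross=16.588; C₋=(7.9575,-2.2733) cross=-16.588
  mode + wants cross > 0 → take C=(7.6075,2.5329) (cross=16.588)
ex = (C−B)/|BC| = (0.9415,0.3370); ey = (-0.3370,0.9415)
P = B + -0.91·ex + 2.99·ey = (-2.7304,2.0084)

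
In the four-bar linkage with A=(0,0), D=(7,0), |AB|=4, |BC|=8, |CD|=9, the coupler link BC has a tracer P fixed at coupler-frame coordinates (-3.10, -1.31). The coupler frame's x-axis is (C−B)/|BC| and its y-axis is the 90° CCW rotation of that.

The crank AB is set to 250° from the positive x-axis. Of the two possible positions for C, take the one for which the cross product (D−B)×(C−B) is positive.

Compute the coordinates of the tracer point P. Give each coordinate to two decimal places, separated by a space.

-0.22 -6.92

A=(0,0), D=(7.00,0)
B = A + 4.00·(cos250°, sin250°) = (-1.3681, -3.7588)
|BD| = 9.1735
circle(B,8.00) ∩ circle(D,9.00): a=3.6602, h=7.1136
  candidates: C₊=(-0.9440,4.2300) cross=65.257; C₋=(4.8855,-8.7481) cross=-65.257
  mode + wants cross > 0 → take C=(-0.9440,4.2300) (cross=65.257)
ex = (C−B)/|BC| = (0.0530,0.9986); ey = (-0.9986,0.0530)
P = B + -3.10·ex + -1.31·ey = (-0.2243,-6.9239)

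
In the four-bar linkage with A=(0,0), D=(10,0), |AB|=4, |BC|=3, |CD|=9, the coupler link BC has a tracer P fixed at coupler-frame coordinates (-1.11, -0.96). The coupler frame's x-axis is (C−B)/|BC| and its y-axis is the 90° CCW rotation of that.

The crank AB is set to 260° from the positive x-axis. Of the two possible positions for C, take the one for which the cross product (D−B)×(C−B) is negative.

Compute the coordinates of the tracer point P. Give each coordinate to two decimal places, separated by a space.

A=(0,0), D=(10.00,0)
B = A + 4.00·(cos260°, sin260°) = (-0.6946, -3.9392)
|BD| = 11.3970
circle(B,3.00) ∩ circle(D,9.00): a=2.5398, h=1.5967
  candidates: C₊=(1.1368,-1.5631) cross=18.198; C₋=(2.2405,-4.5597) cross=-18.198
  mode - wants cross < 0 → take C=(2.2405,-4.5597) (cross=-18.198)
ex = (C−B)/|BC| = (0.9784,-0.2068); ey = (0.2068,0.9784)
P = B + -1.11·ex + -0.96·ey = (-1.9791,-4.6489)

-1.98 -4.65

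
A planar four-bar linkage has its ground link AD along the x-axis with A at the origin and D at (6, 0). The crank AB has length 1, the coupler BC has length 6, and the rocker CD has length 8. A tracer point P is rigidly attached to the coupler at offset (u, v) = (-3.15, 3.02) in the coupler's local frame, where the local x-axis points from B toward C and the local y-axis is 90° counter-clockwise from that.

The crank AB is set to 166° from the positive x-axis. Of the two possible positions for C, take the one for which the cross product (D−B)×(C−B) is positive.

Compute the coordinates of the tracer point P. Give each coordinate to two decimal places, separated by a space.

A=(0,0), D=(6.00,0)
B = A + 1.00·(cos166°, sin166°) = (-0.9703, 0.2419)
|BD| = 6.9745
circle(B,6.00) ∩ circle(D,8.00): a=1.4799, h=5.8146
  candidates: C₊=(0.7104,6.0017) cross=40.554; C₋=(0.3071,-5.6205) cross=-40.554
  mode + wants cross > 0 → take C=(0.7104,6.0017) (cross=40.554)
ex = (C−B)/|BC| = (0.2801,0.9600); ey = (-0.9600,0.2801)
P = B + -3.15·ex + 3.02·ey = (-4.7518,-1.9360)

-4.75 -1.94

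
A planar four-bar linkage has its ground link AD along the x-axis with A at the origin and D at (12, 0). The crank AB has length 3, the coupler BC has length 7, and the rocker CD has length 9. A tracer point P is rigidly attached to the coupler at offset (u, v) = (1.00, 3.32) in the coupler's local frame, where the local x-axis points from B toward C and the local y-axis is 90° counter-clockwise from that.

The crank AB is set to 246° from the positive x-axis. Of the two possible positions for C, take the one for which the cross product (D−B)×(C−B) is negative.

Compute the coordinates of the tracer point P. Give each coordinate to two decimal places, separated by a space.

1.12 -0.18

A=(0,0), D=(12.00,0)
B = A + 3.00·(cos246°, sin246°) = (-1.2202, -2.7406)
|BD| = 13.5013
circle(B,7.00) ∩ circle(D,9.00): a=5.5656, h=4.2455
  candidates: C₊=(3.3677,2.5462) cross=57.320; C₋=(5.0913,-5.7680) cross=-57.320
  mode - wants cross < 0 → take C=(5.0913,-5.7680) (cross=-57.320)
ex = (C−B)/|BC| = (0.9016,-0.4325); ey = (0.4325,0.9016)
P = B + 1.00·ex + 3.32·ey = (1.1173,-0.1797)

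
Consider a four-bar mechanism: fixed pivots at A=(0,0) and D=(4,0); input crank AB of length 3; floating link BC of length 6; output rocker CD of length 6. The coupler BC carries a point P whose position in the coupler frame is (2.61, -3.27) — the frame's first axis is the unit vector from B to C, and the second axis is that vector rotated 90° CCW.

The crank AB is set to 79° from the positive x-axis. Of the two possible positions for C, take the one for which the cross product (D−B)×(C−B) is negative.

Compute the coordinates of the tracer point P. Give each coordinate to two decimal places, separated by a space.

-3.36 1.51

A=(0,0), D=(4.00,0)
B = A + 3.00·(cos79°, sin79°) = (0.5724, 2.9449)
|BD| = 4.5189
circle(B,6.00) ∩ circle(D,6.00): a=2.2595, h=5.5583
  candidates: C₊=(5.9085,5.6884) cross=25.118; C₋=(-1.3360,-2.7435) cross=-25.118
  mode - wants cross < 0 → take C=(-1.3360,-2.7435) (cross=-25.118)
ex = (C−B)/|BC| = (-0.3181,-0.9481); ey = (0.9481,-0.3181)
P = B + 2.61·ex + -3.27·ey = (-3.3579,1.5105)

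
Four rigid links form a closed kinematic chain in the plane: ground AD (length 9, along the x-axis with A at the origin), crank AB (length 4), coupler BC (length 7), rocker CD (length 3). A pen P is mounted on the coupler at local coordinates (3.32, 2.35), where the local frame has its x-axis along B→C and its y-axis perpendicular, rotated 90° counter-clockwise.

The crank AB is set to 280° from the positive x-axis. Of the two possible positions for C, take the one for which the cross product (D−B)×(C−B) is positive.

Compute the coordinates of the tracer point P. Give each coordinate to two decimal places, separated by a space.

1.72 -0.00

A=(0,0), D=(9.00,0)
B = A + 4.00·(cos280°, sin280°) = (0.6946, -3.9392)
|BD| = 9.1922
circle(B,7.00) ∩ circle(D,3.00): a=6.7719, h=1.7725
  candidates: C₊=(6.0535,0.5643) cross=16.293; C₋=(7.5727,-2.6387) cross=-16.293
  mode + wants cross > 0 → take C=(6.0535,0.5643) (cross=16.293)
ex = (C−B)/|BC| = (0.7656,0.6434); ey = (-0.6434,0.7656)
P = B + 3.32·ex + 2.35·ey = (1.7244,-0.0042)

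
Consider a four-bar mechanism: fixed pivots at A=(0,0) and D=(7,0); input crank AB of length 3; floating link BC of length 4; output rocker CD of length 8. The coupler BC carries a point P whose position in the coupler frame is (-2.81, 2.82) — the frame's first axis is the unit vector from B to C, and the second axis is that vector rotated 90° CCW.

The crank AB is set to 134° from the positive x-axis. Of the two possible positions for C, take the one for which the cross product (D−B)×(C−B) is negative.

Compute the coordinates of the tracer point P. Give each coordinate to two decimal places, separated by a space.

-0.29 5.71

A=(0,0), D=(7.00,0)
B = A + 3.00·(cos134°, sin134°) = (-2.0840, 2.1580)
|BD| = 9.3368
circle(B,4.00) ∩ circle(D,8.00): a=2.0979, h=3.4057
  candidates: C₊=(0.7443,4.9866) cross=31.798; C₋=(-0.8300,-1.6403) cross=-31.798
  mode - wants cross < 0 → take C=(-0.8300,-1.6403) (cross=-31.798)
ex = (C−B)/|BC| = (0.3135,-0.9496); ey = (0.9496,0.3135)
P = B + -2.81·ex + 2.82·ey = (-0.2870,5.7104)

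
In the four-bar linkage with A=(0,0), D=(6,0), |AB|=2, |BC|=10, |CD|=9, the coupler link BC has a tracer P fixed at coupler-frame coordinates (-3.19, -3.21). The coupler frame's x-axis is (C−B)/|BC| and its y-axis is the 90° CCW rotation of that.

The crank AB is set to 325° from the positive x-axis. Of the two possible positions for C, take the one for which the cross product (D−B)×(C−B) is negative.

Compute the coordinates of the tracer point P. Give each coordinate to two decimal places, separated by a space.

A=(0,0), D=(6.00,0)
B = A + 2.00·(cos325°, sin325°) = (1.6383, -1.1472)
|BD| = 4.5100
circle(B,10.00) ∩ circle(D,9.00): a=4.3614, h=8.9988
  candidates: C₊=(3.5674,8.6650) cross=40.585; C₋=(8.1452,-8.7406) cross=-40.585
  mode - wants cross < 0 → take C=(8.1452,-8.7406) (cross=-40.585)
ex = (C−B)/|BC| = (0.6507,-0.7593); ey = (0.7593,0.6507)
P = B + -3.19·ex + -3.21·ey = (-2.8749,-0.8135)

-2.87 -0.81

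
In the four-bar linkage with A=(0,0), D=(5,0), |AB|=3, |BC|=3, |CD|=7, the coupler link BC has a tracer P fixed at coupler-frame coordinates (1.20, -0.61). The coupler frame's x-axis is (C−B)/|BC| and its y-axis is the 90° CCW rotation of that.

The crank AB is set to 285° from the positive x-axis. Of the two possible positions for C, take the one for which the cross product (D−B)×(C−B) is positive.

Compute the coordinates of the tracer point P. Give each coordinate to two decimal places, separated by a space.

0.02 -1.78

A=(0,0), D=(5.00,0)
B = A + 3.00·(cos285°, sin285°) = (0.7765, -2.8978)
|BD| = 5.1221
circle(B,3.00) ∩ circle(D,7.00): a=-1.3437, h=2.6823
  candidates: C₊=(-1.8490,-1.4462) cross=13.739; C₋=(1.1860,-5.8697) cross=-13.739
  mode + wants cross > 0 → take C=(-1.8490,-1.4462) (cross=13.739)
ex = (C−B)/|BC| = (-0.8751,0.4839); ey = (-0.4839,-0.8751)
P = B + 1.20·ex + -0.61·ey = (0.0214,-1.7833)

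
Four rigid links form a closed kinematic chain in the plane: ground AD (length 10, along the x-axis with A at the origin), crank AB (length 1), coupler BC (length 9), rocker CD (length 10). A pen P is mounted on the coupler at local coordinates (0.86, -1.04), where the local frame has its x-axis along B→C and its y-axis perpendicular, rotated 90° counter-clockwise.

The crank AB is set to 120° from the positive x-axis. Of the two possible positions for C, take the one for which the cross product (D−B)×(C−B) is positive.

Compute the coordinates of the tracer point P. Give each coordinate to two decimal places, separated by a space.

0.84 1.00

A=(0,0), D=(10.00,0)
B = A + 1.00·(cos120°, sin120°) = (-0.5000, 0.8660)
|BD| = 10.5357
circle(B,9.00) ∩ circle(D,10.00): a=4.3661, h=7.8700
  candidates: C₊=(4.4983,8.3505) cross=82.916; C₋=(3.2044,-7.3362) cross=-82.916
  mode + wants cross > 0 → take C=(4.4983,8.3505) (cross=82.916)
ex = (C−B)/|BC| = (0.5554,0.8316); ey = (-0.8316,0.5554)
P = B + 0.86·ex + -1.04·ey = (0.8425,1.0036)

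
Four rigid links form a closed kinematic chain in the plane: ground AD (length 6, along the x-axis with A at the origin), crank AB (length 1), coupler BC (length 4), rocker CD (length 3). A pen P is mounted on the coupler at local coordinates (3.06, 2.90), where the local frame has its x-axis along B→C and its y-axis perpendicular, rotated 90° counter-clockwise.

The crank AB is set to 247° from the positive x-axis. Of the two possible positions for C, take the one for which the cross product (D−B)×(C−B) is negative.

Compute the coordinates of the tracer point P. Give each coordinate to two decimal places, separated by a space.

3.18 1.32

A=(0,0), D=(6.00,0)
B = A + 1.00·(cos247°, sin247°) = (-0.3907, -0.9205)
|BD| = 6.4567
circle(B,4.00) ∩ circle(D,3.00): a=3.7704, h=1.3357
  candidates: C₊=(3.1508,0.9390) cross=8.624; C₋=(3.5316,-1.7050) cross=-8.624
  mode - wants cross < 0 → take C=(3.5316,-1.7050) (cross=-8.624)
ex = (C−B)/|BC| = (0.9806,-0.1961); ey = (0.1961,0.9806)
P = B + 3.06·ex + 2.90·ey = (3.1786,1.3231)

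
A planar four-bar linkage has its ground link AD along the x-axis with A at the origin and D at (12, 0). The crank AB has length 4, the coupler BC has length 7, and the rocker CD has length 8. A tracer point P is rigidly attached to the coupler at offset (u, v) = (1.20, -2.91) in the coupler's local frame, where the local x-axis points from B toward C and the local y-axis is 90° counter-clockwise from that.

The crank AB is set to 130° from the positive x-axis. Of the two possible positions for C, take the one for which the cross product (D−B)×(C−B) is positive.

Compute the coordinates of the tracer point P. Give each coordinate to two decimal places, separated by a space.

-1.60 0.07

A=(0,0), D=(12.00,0)
B = A + 4.00·(cos130°, sin130°) = (-2.5712, 3.0642)
|BD| = 14.8898
circle(B,7.00) ∩ circle(D,8.00): a=6.9412, h=0.9052
  candidates: C₊=(4.4078,2.5216) cross=13.478; C₋=(4.0352,0.7499) cross=-13.478
  mode + wants cross > 0 → take C=(4.4078,2.5216) (cross=13.478)
ex = (C−B)/|BC| = (0.9970,-0.0775); ey = (0.0775,0.9970)
P = B + 1.20·ex + -2.91·ey = (-1.6003,0.0699)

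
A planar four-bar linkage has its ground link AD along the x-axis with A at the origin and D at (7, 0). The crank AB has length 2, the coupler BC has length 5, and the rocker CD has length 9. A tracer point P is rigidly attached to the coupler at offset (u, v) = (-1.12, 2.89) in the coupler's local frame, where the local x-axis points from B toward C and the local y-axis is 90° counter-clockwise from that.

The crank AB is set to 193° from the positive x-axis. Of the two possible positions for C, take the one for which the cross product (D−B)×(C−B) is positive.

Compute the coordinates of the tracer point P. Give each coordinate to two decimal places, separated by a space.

-5.02 -0.90

A=(0,0), D=(7.00,0)
B = A + 2.00·(cos193°, sin193°) = (-1.9487, -0.4499)
|BD| = 8.9600
circle(B,5.00) ∩ circle(D,9.00): a=1.3550, h=4.8129
  candidates: C₊=(-0.8371,4.4250) cross=43.124; C₋=(-0.3537,-5.1887) cross=-43.124
  mode + wants cross > 0 → take C=(-0.8371,4.4250) (cross=43.124)
ex = (C−B)/|BC| = (0.2223,0.9750); ey = (-0.9750,0.2223)
P = B + -1.12·ex + 2.89·ey = (-5.0154,-0.8993)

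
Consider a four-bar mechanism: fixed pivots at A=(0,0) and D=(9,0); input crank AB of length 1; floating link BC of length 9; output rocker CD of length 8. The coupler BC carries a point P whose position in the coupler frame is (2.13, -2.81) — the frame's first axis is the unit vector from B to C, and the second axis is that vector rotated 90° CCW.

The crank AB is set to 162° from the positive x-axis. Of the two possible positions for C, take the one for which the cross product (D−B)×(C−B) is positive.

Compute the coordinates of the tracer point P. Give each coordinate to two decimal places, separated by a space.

A=(0,0), D=(9.00,0)
B = A + 1.00·(cos162°, sin162°) = (-0.9511, 0.3090)
|BD| = 9.9559
circle(B,9.00) ∩ circle(D,8.00): a=5.8317, h=6.8550
  candidates: C₊=(5.0906,6.9797) cross=68.248; C₋=(4.6651,-6.7237) cross=-68.248
  mode + wants cross > 0 → take C=(5.0906,6.9797) (cross=68.248)
ex = (C−B)/|BC| = (0.6713,0.7412); ey = (-0.7412,0.6713)
P = B + 2.13·ex + -2.81·ey = (2.5615,0.0014)

2.56 0.00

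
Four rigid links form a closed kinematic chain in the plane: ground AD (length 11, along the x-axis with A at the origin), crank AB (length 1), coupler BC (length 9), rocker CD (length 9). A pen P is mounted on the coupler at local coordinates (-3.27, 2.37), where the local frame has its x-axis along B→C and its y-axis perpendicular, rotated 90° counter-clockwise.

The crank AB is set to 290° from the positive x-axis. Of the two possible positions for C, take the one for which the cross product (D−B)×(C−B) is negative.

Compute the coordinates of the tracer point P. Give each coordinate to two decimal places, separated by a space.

-0.05 3.08

A=(0,0), D=(11.00,0)
B = A + 1.00·(cos290°, sin290°) = (0.3420, -0.9397)
|BD| = 10.6993
circle(B,9.00) ∩ circle(D,9.00): a=5.3497, h=7.2375
  candidates: C₊=(5.0354,6.7397) cross=77.436; C₋=(6.3067,-7.6794) cross=-77.436
  mode - wants cross < 0 → take C=(6.3067,-7.6794) (cross=-77.436)
ex = (C−B)/|BC| = (0.6627,-0.7489); ey = (0.7489,0.6627)
P = B + -3.27·ex + 2.37·ey = (-0.0504,3.0797)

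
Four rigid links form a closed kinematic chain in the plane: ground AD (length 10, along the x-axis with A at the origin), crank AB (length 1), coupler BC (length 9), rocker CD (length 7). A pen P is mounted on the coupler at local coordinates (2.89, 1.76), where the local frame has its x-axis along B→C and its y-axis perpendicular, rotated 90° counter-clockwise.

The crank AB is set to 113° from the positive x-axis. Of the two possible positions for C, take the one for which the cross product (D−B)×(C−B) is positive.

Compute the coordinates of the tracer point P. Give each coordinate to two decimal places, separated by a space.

A=(0,0), D=(10.00,0)
B = A + 1.00·(cos113°, sin113°) = (-0.3907, 0.9205)
|BD| = 10.4314
circle(B,9.00) ∩ circle(D,7.00): a=6.7495, h=5.9535
  candidates: C₊=(6.8578,6.2551) cross=62.103; C₋=(5.8071,-5.6053) cross=-62.103
  mode + wants cross > 0 → take C=(6.8578,6.2551) (cross=62.103)
ex = (C−B)/|BC| = (0.8054,0.5927); ey = (-0.5927,0.8054)
P = B + 2.89·ex + 1.76·ey = (0.8936,4.0510)

0.89 4.05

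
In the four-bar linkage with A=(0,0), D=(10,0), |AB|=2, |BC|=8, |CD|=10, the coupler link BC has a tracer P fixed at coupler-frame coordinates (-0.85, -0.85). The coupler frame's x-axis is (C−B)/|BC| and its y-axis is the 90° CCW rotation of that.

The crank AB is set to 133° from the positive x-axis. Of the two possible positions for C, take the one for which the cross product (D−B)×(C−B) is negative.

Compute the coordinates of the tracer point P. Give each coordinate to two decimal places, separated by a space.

A=(0,0), D=(10.00,0)
B = A + 2.00·(cos133°, sin133°) = (-1.3640, 1.4627)
|BD| = 11.4577
circle(B,8.00) ∩ circle(D,10.00): a=4.1579, h=6.8346
  candidates: C₊=(3.6324,7.7106) cross=78.309; C₋=(1.8874,-5.8468) cross=-78.309
  mode - wants cross < 0 → take C=(1.8874,-5.8468) (cross=-78.309)
ex = (C−B)/|BC| = (0.4064,-0.9137); ey = (0.9137,0.4064)
P = B + -0.85·ex + -0.85·ey = (-2.4861,1.8939)

-2.49 1.89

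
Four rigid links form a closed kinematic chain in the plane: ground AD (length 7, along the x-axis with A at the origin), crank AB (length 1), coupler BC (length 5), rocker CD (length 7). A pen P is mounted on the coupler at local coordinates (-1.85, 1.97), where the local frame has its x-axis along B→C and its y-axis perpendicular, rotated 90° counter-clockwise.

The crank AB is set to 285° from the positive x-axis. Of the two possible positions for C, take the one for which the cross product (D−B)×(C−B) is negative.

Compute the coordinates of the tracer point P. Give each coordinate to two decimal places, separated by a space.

A=(0,0), D=(7.00,0)
B = A + 1.00·(cos285°, sin285°) = (0.2588, -0.9659)
|BD| = 6.8100
circle(B,5.00) ∩ circle(D,7.00): a=1.6429, h=4.7224
  candidates: C₊=(1.2153,3.9417) cross=32.160; C₋=(2.5549,-5.4075) cross=-32.160
  mode - wants cross < 0 → take C=(2.5549,-5.4075) (cross=-32.160)
ex = (C−B)/|BC| = (0.4592,-0.8883); ey = (0.8883,0.4592)
P = B + -1.85·ex + 1.97·ey = (1.1592,1.5821)

1.16 1.58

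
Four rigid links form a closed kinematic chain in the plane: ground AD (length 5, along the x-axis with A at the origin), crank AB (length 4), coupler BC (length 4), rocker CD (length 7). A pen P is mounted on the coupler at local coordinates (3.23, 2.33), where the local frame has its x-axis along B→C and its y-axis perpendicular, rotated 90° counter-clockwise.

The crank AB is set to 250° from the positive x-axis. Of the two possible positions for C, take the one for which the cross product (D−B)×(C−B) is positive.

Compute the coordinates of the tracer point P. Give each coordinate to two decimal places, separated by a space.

-4.18 -0.94

A=(0,0), D=(5.00,0)
B = A + 4.00·(cos250°, sin250°) = (-1.3681, -3.7588)
|BD| = 7.3946
circle(B,4.00) ∩ circle(D,7.00): a=1.4660, h=3.7217
  candidates: C₊=(-1.9974,0.1914) cross=27.521; C₋=(1.7861,-6.2186) cross=-27.521
  mode + wants cross > 0 → take C=(-1.9974,0.1914) (cross=27.521)
ex = (C−B)/|BC| = (-0.1573,0.9875); ey = (-0.9875,-0.1573)
P = B + 3.23·ex + 2.33·ey = (-4.1772,-0.9356)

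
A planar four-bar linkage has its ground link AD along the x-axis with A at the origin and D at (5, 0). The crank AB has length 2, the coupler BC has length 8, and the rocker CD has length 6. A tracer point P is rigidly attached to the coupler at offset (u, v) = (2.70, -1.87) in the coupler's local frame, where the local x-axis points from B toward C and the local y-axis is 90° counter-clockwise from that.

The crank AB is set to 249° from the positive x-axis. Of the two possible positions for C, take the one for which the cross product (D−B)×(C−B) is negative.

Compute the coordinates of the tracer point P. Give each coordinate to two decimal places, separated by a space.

A=(0,0), D=(5.00,0)
B = A + 2.00·(cos249°, sin249°) = (-0.7167, -1.8672)
|BD| = 6.0139
circle(B,8.00) ∩ circle(D,6.00): a=5.3349, h=5.9615
  candidates: C₊=(2.5037,5.4560) cross=35.852; C₋=(6.2054,-5.8777) cross=-35.852
  mode - wants cross < 0 → take C=(6.2054,-5.8777) (cross=-35.852)
ex = (C−B)/|BC| = (0.8653,-0.5013); ey = (0.5013,0.8653)
P = B + 2.70·ex + -1.87·ey = (0.6820,-4.8388)

0.68 -4.84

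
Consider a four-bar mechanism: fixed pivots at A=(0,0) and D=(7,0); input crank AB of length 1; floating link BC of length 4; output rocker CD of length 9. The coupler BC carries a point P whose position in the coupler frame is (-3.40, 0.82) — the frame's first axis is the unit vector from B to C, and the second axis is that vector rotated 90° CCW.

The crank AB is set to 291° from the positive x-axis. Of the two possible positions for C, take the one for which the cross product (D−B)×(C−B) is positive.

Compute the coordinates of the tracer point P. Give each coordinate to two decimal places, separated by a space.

1.34 -4.29

A=(0,0), D=(7.00,0)
B = A + 1.00·(cos291°, sin291°) = (0.3584, -0.9336)
|BD| = 6.7069
circle(B,4.00) ∩ circle(D,9.00): a=-1.4923, h=3.7112
  candidates: C₊=(-1.6360,2.5338) cross=24.891; C₋=(-0.6028,-4.8164) cross=-24.891
  mode + wants cross > 0 → take C=(-1.6360,2.5338) (cross=24.891)
ex = (C−B)/|BC| = (-0.4986,0.8668); ey = (-0.8668,-0.4986)
P = B + -3.40·ex + 0.82·ey = (1.3427,-4.2897)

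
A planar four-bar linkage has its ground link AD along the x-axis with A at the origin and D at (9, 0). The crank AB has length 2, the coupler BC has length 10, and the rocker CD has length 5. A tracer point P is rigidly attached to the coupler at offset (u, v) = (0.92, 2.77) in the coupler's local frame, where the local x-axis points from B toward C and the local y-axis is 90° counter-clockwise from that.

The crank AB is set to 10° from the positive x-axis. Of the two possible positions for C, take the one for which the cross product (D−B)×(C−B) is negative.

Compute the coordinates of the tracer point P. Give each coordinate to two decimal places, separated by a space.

A=(0,0), D=(9.00,0)
B = A + 2.00·(cos10°, sin10°) = (1.9696, 0.3473)
|BD| = 7.0390
circle(B,10.00) ∩ circle(D,5.00): a=8.8470, h=4.6617
  candidates: C₊=(11.0358,4.5668) cross=32.813; C₋=(10.5758,-4.7452) cross=-32.813
  mode - wants cross < 0 → take C=(10.5758,-4.7452) (cross=-32.813)
ex = (C−B)/|BC| = (0.8606,-0.5092); ey = (0.5092,0.8606)
P = B + 0.92·ex + 2.77·ey = (4.1720,2.2627)

4.17 2.26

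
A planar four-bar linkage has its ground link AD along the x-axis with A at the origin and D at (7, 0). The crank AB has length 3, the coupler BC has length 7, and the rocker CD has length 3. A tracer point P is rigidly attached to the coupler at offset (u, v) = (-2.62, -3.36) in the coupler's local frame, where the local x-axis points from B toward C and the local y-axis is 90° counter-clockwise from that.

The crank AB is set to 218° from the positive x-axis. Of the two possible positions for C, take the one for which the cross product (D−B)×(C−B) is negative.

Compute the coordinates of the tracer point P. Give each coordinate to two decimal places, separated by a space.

A=(0,0), D=(7.00,0)
B = A + 3.00·(cos218°, sin218°) = (-2.3640, -1.8470)
|BD| = 9.5444
circle(B,7.00) ∩ circle(D,3.00): a=6.8677, h=1.3546
  candidates: C₊=(4.1117,0.8110) cross=12.929; C₋=(4.6360,-1.8470) cross=-12.929
  mode - wants cross < 0 → take C=(4.6360,-1.8470) (cross=-12.929)
ex = (C−B)/|BC| = (1.0000,0.0000); ey = (-0.0000,1.0000)
P = B + -2.62·ex + -3.36·ey = (-4.9840,-5.2070)

-4.98 -5.21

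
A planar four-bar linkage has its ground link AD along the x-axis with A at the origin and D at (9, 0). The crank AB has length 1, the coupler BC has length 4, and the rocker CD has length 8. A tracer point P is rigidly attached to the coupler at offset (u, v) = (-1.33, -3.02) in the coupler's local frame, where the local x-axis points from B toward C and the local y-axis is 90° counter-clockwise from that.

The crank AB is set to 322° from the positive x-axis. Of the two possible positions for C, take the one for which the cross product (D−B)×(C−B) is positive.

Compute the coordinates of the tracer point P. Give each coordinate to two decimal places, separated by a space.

A=(0,0), D=(9.00,0)
B = A + 1.00·(cos322°, sin322°) = (0.7880, -0.6157)
|BD| = 8.2350
circle(B,4.00) ∩ circle(D,8.00): a=1.2031, h=3.8148
  candidates: C₊=(1.7026,3.2784) cross=31.415; C₋=(2.2730,-4.3298) cross=-31.415
  mode + wants cross > 0 → take C=(1.7026,3.2784) (cross=31.415)
ex = (C−B)/|BC| = (0.2286,0.9735); ey = (-0.9735,0.2286)
P = B + -1.33·ex + -3.02·ey = (3.4239,-2.6009)

3.42 -2.60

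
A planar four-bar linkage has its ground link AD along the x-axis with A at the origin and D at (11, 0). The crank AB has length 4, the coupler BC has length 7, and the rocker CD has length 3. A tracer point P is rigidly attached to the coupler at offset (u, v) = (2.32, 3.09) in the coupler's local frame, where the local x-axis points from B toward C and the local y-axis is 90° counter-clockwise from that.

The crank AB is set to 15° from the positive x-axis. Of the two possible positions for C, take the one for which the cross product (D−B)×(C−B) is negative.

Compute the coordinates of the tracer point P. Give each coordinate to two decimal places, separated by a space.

7.48 2.39

A=(0,0), D=(11.00,0)
B = A + 4.00·(cos15°, sin15°) = (3.8637, 1.0353)
|BD| = 7.2110
circle(B,7.00) ∩ circle(D,3.00): a=6.3790, h=2.8823
  candidates: C₊=(10.5905,2.9719) cross=20.785; C₋=(9.7628,-2.7330) cross=-20.785
  mode - wants cross < 0 → take C=(9.7628,-2.7330) (cross=-20.785)
ex = (C−B)/|BC| = (0.8427,-0.5383); ey = (0.5383,0.8427)
P = B + 2.32·ex + 3.09·ey = (7.4823,2.3904)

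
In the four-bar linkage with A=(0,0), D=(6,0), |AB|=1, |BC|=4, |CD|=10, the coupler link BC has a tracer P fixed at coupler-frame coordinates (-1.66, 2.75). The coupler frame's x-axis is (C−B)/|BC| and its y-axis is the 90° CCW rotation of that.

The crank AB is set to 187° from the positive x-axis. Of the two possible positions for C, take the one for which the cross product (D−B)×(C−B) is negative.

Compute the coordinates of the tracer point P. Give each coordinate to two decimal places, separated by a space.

A=(0,0), D=(6.00,0)
B = A + 1.00·(cos187°, sin187°) = (-0.9925, -0.1219)
|BD| = 6.9936
circle(B,4.00) ∩ circle(D,10.00): a=-2.5087, h=3.1155
  candidates: C₊=(-3.5551,2.9495) cross=21.789; C₋=(-3.4466,-3.2806) cross=-21.789
  mode - wants cross < 0 → take C=(-3.4466,-3.2806) (cross=-21.789)
ex = (C−B)/|BC| = (-0.6135,-0.7897); ey = (0.7897,-0.6135)
P = B + -1.66·ex + 2.75·ey = (2.1975,-0.4981)

2.20 -0.50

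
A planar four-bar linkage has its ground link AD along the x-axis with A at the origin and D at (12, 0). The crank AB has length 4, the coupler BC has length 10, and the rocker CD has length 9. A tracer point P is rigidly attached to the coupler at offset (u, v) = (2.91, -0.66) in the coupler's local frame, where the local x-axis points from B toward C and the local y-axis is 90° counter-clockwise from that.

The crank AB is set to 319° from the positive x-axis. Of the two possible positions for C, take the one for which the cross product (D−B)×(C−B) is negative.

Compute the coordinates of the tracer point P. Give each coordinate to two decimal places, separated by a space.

A=(0,0), D=(12.00,0)
B = A + 4.00·(cos319°, sin319°) = (3.0188, -2.6242)
|BD| = 9.3567
circle(B,10.00) ∩ circle(D,9.00): a=5.6937, h=8.2208
  candidates: C₊=(6.1783,6.8635) cross=76.920; C₋=(10.7896,-8.9182) cross=-76.920
  mode - wants cross < 0 → take C=(10.7896,-8.9182) (cross=-76.920)
ex = (C−B)/|BC| = (0.7771,-0.6294); ey = (0.6294,0.7771)
P = B + 2.91·ex + -0.66·ey = (4.8647,-4.9687)

4.86 -4.97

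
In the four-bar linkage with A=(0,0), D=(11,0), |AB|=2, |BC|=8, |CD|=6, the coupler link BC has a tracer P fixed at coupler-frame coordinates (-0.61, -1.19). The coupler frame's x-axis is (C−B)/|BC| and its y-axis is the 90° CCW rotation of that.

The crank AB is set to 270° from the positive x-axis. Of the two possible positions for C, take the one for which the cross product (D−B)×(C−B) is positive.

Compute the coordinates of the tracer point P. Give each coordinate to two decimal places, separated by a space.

A=(0,0), D=(11.00,0)
B = A + 2.00·(cos270°, sin270°) = (-0.0000, -2.0000)
|BD| = 11.1803
circle(B,8.00) ∩ circle(D,6.00): a=6.8424, h=4.1451
  candidates: C₊=(5.9905,3.3023) cross=46.344; C₋=(7.4735,-4.8543) cross=-46.344
  mode + wants cross > 0 → take C=(5.9905,3.3023) (cross=46.344)
ex = (C−B)/|BC| = (0.7488,0.6628); ey = (-0.6628,0.7488)
P = B + -0.61·ex + -1.19·ey = (0.3319,-3.2954)

0.33 -3.30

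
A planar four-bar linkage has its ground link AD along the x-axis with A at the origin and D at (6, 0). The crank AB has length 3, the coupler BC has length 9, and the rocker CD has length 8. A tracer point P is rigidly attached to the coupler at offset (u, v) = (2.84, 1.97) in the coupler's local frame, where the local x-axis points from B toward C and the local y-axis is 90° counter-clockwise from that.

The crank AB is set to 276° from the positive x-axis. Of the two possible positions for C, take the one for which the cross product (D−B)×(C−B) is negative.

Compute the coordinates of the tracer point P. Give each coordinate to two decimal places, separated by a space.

3.77 -2.82

A=(0,0), D=(6.00,0)
B = A + 3.00·(cos276°, sin276°) = (0.3136, -2.9836)
|BD| = 6.4216
circle(B,9.00) ∩ circle(D,8.00): a=4.5345, h=7.7742
  candidates: C₊=(0.7169,6.0074) cross=49.923; C₋=(7.9409,-7.7610) cross=-49.923
  mode - wants cross < 0 → take C=(7.9409,-7.7610) (cross=-49.923)
ex = (C−B)/|BC| = (0.8475,-0.5308); ey = (0.5308,0.8475)
P = B + 2.84·ex + 1.97·ey = (3.7662,-2.8216)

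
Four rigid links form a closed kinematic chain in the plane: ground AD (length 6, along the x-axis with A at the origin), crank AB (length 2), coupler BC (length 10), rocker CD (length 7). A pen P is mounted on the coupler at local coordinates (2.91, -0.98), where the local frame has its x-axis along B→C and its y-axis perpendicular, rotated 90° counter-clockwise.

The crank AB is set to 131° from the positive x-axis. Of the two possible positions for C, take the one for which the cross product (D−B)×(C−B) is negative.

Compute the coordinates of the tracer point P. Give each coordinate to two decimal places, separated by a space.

-0.50 -1.45

A=(0,0), D=(6.00,0)
B = A + 2.00·(cos131°, sin131°) = (-1.3121, 1.5094)
|BD| = 7.4663
circle(B,10.00) ∩ circle(D,7.00): a=7.1485, h=6.9928
  candidates: C₊=(7.1025,6.9126) cross=52.210; C₋=(4.2751,-6.7841) cross=-52.210
  mode - wants cross < 0 → take C=(4.2751,-6.7841) (cross=-52.210)
ex = (C−B)/|BC| = (0.5587,-0.8294); ey = (0.8294,0.5587)
P = B + 2.91·ex + -0.98·ey = (-0.4990,-1.4516)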